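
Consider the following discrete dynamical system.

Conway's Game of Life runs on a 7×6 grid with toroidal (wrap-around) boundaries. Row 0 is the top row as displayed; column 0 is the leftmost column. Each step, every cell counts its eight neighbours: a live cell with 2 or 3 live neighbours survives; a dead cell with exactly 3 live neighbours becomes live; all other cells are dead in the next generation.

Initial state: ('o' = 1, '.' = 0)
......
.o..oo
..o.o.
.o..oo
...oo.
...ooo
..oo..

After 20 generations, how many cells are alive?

14

0) ......
.o..oo
..o.o.
.o..oo
...oo.
...ooo
..oo..
1) ..ooo.
...ooo
.oo...
..o..o
o.o...
.....o
..oo..
2) .....o
.o...o
ooo..o
o.oo..
oo...o
.ooo..
..o...
3) o.....
.oo.oo
...ooo
...oo.
....oo
...o..
.ooo..
4) o...oo
.oo...
o.....
......
.....o
...o..
.ooo..
5) o...oo
.o....
.o....
......
......
...oo.
oooo.o
6) ...oo.
.o...o
......
......
......
oo.ooo
.oo...
7) oo.oo.
....o.
......
......
o...oo
oo.ooo
.o....
8) oooooo
...ooo
......
.....o
.o.o..
.ooo..
......
9) ooo...
.o....
.....o
......
oo.oo.
.o.o..
.....o
10) ooo...
.oo...
......
o...oo
oo.oo.
.o.o.o
......
11) o.o...
o.o...
oo...o
oo.oo.
.o.o..
.o.o.o
......
12) ......
..o...
...oo.
...oo.
.o.o.o
o...o.
ooo...
13) ..o...
...o..
..o.o.
.....o
o.oo.o
...oo.
oo...o
14) ooo...
..oo..
...oo.
ooo..o
o.oo.o
...o..
oooooo
15) ......
....o.
o...oo
......
...o.o
......
....oo
16) ....oo
....o.
....oo
o.....
......
.....o
......
17) ....oo
...o..
....oo
.....o
......
......
....oo
18) ...o.o
...o..
....oo
....oo
......
......
....oo
19) ...o.o
...o.o
...o.o
....oo
......
......
....oo
20) o..o.o
o.oo.o
o..o.o
....oo
......
......
....oo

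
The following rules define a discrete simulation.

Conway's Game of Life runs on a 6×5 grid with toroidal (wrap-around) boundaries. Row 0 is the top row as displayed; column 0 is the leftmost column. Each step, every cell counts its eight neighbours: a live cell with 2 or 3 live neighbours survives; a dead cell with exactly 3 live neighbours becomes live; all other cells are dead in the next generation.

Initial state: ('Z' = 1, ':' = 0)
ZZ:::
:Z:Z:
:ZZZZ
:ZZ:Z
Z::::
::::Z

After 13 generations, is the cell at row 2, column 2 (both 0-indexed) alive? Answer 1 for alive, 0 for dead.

k=0  ZZ:::
:Z:Z:
:ZZZZ
:ZZ:Z
Z::::
::::Z
k=1  ZZZ:Z
:::Z:
::::Z
::::Z
ZZ:ZZ
:Z::Z
k=2  :ZZ:Z
:ZZZ:
:::ZZ
:::::
:ZZZ:
:::::
k=3  ZZ:::
:Z:::
:::ZZ
::::Z
::Z::
Z::::
k=4  ZZ:::
:ZZ:Z
Z::ZZ
::::Z
:::::
Z::::
k=5  ::Z:Z
::Z::
:ZZ::
Z::ZZ
:::::
ZZ:::
k=6  Z:ZZ:
::Z::
ZZZ:Z
ZZZZZ
:Z:::
ZZ:::
k=7  Z:ZZZ
:::::
:::::
:::::
:::Z:
Z:::Z
k=8  ZZ:Z:
:::ZZ
:::::
:::::
::::Z
ZZZ::
k=9  :::Z:
Z:ZZZ
:::::
:::::
ZZ:::
::ZZ:
k=10  :Z:::
::ZZZ
:::ZZ
:::::
:ZZ::
:ZZZZ
k=11  :Z:::
Z:Z:Z
::Z:Z
::ZZ:
ZZ:::
:::Z:
k=12  ZZZZZ
Z:Z:Z
Z:Z:Z
Z:ZZZ
:Z:ZZ
ZZZ::
k=13  :::::
:::::
::Z::
:::::
:::::
:::::

1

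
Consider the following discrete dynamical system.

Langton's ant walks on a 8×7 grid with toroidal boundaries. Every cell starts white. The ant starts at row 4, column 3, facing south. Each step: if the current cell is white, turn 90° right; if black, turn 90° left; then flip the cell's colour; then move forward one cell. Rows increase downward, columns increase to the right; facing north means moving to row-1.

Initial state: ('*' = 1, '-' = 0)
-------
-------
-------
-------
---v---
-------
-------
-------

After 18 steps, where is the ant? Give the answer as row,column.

[0] -------
-------
-------
-------
---v---
-------
-------
-------
[1] -------
-------
-------
-------
--<*---
-------
-------
-------
[2] -------
-------
-------
--^----
--**---
-------
-------
-------
[3] -------
-------
-------
--*>---
--**---
-------
-------
-------
[4] -------
-------
-------
--**---
--*v---
-------
-------
-------
[5] -------
-------
-------
--**---
--*->--
-------
-------
-------
[6] -------
-------
-------
--**---
--*-*--
----v--
-------
-------
[7] -------
-------
-------
--**---
--*-*--
---<*--
-------
-------
[8] -------
-------
-------
--**---
--*^*--
---**--
-------
-------
[9] -------
-------
-------
--**---
--**>--
---**--
-------
-------
[10] -------
-------
-------
--**^--
--**---
---**--
-------
-------
[11] -------
-------
-------
--***>-
--**---
---**--
-------
-------
[12] -------
-------
-------
--****-
--**-v-
---**--
-------
-------
[13] -------
-------
-------
--****-
--**<*-
---**--
-------
-------
[14] -------
-------
-------
--**^*-
--****-
---**--
-------
-------
[15] -------
-------
-------
--*<-*-
--****-
---**--
-------
-------
[16] -------
-------
-------
--*--*-
--*v**-
---**--
-------
-------
[17] -------
-------
-------
--*--*-
--*->*-
---**--
-------
-------
[18] -------
-------
-------
--*-^*-
--*--*-
---**--
-------
-------

3,4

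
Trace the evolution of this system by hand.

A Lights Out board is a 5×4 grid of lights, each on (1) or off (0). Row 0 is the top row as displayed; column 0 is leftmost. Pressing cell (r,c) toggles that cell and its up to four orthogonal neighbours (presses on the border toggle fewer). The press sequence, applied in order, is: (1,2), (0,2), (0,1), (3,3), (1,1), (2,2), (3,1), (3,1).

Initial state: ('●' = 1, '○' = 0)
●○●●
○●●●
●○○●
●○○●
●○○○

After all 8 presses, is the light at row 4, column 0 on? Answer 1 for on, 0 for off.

1

step 0: ●○●●
○●●●
●○○●
●○○●
●○○○
step 1: ●○○●
○○○○
●○●●
●○○●
●○○○
step 2: ●●●○
○○●○
●○●●
●○○●
●○○○
step 3: ○○○○
○●●○
●○●●
●○○●
●○○○
step 4: ○○○○
○●●○
●○●○
●○●○
●○○●
step 5: ○●○○
●○○○
●●●○
●○●○
●○○●
step 6: ○●○○
●○●○
●○○●
●○○○
●○○●
step 7: ○●○○
●○●○
●●○●
○●●○
●●○●
step 8: ○●○○
●○●○
●○○●
●○○○
●○○●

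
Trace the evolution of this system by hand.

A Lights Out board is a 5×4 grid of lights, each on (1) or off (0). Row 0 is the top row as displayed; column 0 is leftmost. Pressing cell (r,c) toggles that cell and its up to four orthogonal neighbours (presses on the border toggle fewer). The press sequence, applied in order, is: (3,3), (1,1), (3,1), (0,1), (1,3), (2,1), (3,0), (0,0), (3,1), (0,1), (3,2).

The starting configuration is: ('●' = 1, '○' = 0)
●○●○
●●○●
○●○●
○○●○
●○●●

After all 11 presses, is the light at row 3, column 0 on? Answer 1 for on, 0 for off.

1

gen 0: ●○●○
●●○●
○●○●
○○●○
●○●●
gen 1: ●○●○
●●○●
○●○○
○○○●
●○●○
gen 2: ●●●○
○○●●
○○○○
○○○●
●○●○
gen 3: ●●●○
○○●●
○●○○
●●●●
●●●○
gen 4: ○○○○
○●●●
○●○○
●●●●
●●●○
gen 5: ○○○●
○●○○
○●○●
●●●●
●●●○
gen 6: ○○○●
○○○○
●○●●
●○●●
●●●○
gen 7: ○○○●
○○○○
○○●●
○●●●
○●●○
gen 8: ●●○●
●○○○
○○●●
○●●●
○●●○
gen 9: ●●○●
●○○○
○●●●
●○○●
○○●○
gen 10: ○○●●
●●○○
○●●●
●○○●
○○●○
gen 11: ○○●●
●●○○
○●○●
●●●○
○○○○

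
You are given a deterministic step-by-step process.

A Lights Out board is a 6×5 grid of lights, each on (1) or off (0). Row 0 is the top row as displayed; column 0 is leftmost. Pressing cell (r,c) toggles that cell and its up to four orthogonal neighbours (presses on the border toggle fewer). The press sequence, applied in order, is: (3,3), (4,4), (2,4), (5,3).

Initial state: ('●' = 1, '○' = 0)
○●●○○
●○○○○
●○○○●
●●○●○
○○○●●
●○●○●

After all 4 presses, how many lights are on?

gen 0: ○●●○○
●○○○○
●○○○●
●●○●○
○○○●●
●○●○●
gen 1: ○●●○○
●○○○○
●○○●●
●●●○●
○○○○●
●○●○●
gen 2: ○●●○○
●○○○○
●○○●●
●●●○○
○○○●○
●○●○○
gen 3: ○●●○○
●○○○●
●○○○○
●●●○●
○○○●○
●○●○○
gen 4: ○●●○○
●○○○●
●○○○○
●●●○●
○○○○○
●○○●●

12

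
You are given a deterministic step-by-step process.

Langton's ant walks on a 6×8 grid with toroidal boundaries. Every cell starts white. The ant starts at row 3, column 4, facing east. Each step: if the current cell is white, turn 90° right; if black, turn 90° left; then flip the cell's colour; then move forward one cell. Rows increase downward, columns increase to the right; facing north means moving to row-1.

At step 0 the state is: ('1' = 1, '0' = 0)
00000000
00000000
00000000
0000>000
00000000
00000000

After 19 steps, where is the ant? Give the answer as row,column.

1,3

t=0: 00000000
00000000
00000000
0000>000
00000000
00000000
t=1: 00000000
00000000
00000000
00001000
0000v000
00000000
t=2: 00000000
00000000
00000000
00001000
000<1000
00000000
t=3: 00000000
00000000
00000000
000^1000
00011000
00000000
t=4: 00000000
00000000
00000000
0001>000
00011000
00000000
t=5: 00000000
00000000
0000^000
00010000
00011000
00000000
t=6: 00000000
00000000
00001>00
00010000
00011000
00000000
t=7: 00000000
00000000
00001100
00010v00
00011000
00000000
t=8: 00000000
00000000
00001100
0001<100
00011000
00000000
t=9: 00000000
00000000
0000^100
00011100
00011000
00000000
t=10: 00000000
00000000
000<0100
00011100
00011000
00000000
t=11: 00000000
000^0000
00010100
00011100
00011000
00000000
t=12: 00000000
0001>000
00010100
00011100
00011000
00000000
t=13: 00000000
00011000
0001v100
00011100
00011000
00000000
t=14: 00000000
00011000
000<1100
00011100
00011000
00000000
t=15: 00000000
00011000
00001100
000v1100
00011000
00000000
t=16: 00000000
00011000
00001100
0000>100
00011000
00000000
t=17: 00000000
00011000
0000^100
00000100
00011000
00000000
t=18: 00000000
00011000
000<0100
00000100
00011000
00000000
t=19: 00000000
000^1000
00010100
00000100
00011000
00000000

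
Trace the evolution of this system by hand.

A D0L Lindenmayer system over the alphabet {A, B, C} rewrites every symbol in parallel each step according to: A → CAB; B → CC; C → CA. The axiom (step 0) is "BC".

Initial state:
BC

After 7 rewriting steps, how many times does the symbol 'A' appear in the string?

244

[0] BC
[1] CCCA
[2] CACACACAB
[3] CACABCACABCACABCACABCC
[4] CACABCACABCCCACABCACABCCCACABCACABCCCACABCACABCCCACA
[5] CACABCACABCCCACABCACABCCCACACACABCACABCCCACABCACABCCCACACA…ABCCCACABCACABCCCACACACABCACABCCCACABCACABCCCACACACABCACAB  (len 122)
[6] CACABCACABCCCACABCACABCCCACACACABCACABCCCACABCACABCCCACACA…BCACABCCCACABCACABCCCACACACABCACABCACABCACABCCCACABCACABCC  (len 288)
[7] CACABCACABCCCACABCACABCCCACACACABCACABCCCACABCACABCCCACACA…CCCACABCACABCCCACABCACABCCCACACACABCACABCCCACABCACABCCCACA  (len 680)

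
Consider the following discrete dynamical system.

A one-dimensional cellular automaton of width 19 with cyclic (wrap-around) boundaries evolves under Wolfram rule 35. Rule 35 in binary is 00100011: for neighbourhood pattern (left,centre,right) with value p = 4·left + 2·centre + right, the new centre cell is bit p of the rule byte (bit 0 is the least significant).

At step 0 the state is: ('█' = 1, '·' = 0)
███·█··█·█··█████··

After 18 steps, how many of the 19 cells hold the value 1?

9

step 0: ███·█··█·█··█████··
step 1: ···█··█·█··█······█
step 2: ·██··█·█··█··█████·
step 3: █···█·█··█··█······
step 4: ··██·█··█··█··█████
step 5: ·█··█··█··█··█·····
step 6: █··█··█··█··█··████
step 7: ··█··█··█··█··█····
step 8: ██··█··█··█··█··███
step 9: ···█··█··█··█··█···
step 10: ███··█··█··█··█··██
step 11: ····█··█··█··█··█··
step 12: ████··█··█··█··█··█
step 13: ·····█··█··█··█··█·
step 14: █████··█··█··█··█··
step 15: ······█··█··█··█··█
step 16: ·█████··█··█··█··█·
step 17: █······█··█··█··█··
step 18: ··█████··█··█··█··█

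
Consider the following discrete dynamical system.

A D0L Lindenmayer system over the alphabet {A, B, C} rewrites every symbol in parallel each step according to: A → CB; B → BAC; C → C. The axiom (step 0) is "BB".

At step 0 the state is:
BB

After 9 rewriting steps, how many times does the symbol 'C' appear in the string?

284

t=0: BB
t=1: BACBAC
t=2: BACCBCBACCBC
t=3: BACCBCCBACCBACCBCCBACC
t=4: BACCBCCBACCCBACCBCCBACCBCCBACCCBACCBCC
t=5: BACCBCCBACCCBACCBCCCBACCBCCBACCCBACCBCCBACCCBACCBCCCBACCBCCBACCC
t=6: BACCBCCBACCCBACCBCCCBACCBCCBACCCCBACCBCCBACCCBACCBCCCBACCBCCBACCCBACCBCCCBACCBCCBACCCCBACCBCCBACCCBACCBCCC
t=7: BACCBCCBACCCBACCBCCCBACCBCCBACCCCBACCBCCBACCCBACCBCCCCBACC…CCCCBACCBCCBACCCBACCBCCCCBACCBCCBACCCBACCBCCCBACCBCCBACCCC  (len 174)
t=8: BACCBCCBACCCBACCBCCCBACCBCCBACCCCBACCBCCBACCCBACCBCCCCBACC…CCCCBACCBCCBACCCBACCBCCCBACCBCCBACCCCBACCBCCBACCCBACCBCCCC  (len 284)
t=9: BACCBCCBACCCBACCBCCCBACCBCCBACCCCBACCBCCBACCCBACCBCCCCBACC…CCCBACCBCCBACCCBACCBCCCCBACCBCCBACCCBACCBCCCBACCBCCBACCCCC  (len 462)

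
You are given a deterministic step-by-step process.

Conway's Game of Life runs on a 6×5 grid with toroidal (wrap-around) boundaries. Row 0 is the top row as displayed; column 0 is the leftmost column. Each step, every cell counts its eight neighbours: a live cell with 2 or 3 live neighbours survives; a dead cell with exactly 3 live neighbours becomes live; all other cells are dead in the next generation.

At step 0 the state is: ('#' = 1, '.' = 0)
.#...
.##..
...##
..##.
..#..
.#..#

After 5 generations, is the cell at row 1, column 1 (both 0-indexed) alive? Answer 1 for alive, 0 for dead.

step 0: .#...
.##..
...##
..##.
..#..
.#..#
step 1: .#...
####.
.#..#
..#.#
.##..
###..
step 2: ...##
...##
....#
..#..
.....
#....
step 3: #..#.
#....
....#
.....
.....
....#
step 4: #....
#....
.....
.....
.....
....#
step 5: #...#
.....
.....
.....
.....
.....

0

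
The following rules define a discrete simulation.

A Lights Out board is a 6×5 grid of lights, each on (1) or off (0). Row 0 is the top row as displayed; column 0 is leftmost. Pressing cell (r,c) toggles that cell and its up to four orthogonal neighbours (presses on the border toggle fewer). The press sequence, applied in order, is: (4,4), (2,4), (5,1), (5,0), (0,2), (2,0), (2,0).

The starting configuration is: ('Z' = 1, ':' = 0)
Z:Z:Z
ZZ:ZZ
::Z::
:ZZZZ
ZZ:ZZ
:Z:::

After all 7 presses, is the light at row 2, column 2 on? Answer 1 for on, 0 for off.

1

t=0: Z:Z:Z
ZZ:ZZ
::Z::
:ZZZZ
ZZ:ZZ
:Z:::
t=1: Z:Z:Z
ZZ:ZZ
::Z::
:ZZZ:
ZZ:::
:Z::Z
t=2: Z:Z:Z
ZZ:Z:
::ZZZ
:ZZZZ
ZZ:::
:Z::Z
t=3: Z:Z:Z
ZZ:Z:
::ZZZ
:ZZZZ
Z::::
Z:Z:Z
t=4: Z:Z:Z
ZZ:Z:
::ZZZ
:ZZZZ
:::::
:ZZ:Z
t=5: ZZ:ZZ
ZZZZ:
::ZZZ
:ZZZZ
:::::
:ZZ:Z
t=6: ZZ:ZZ
:ZZZ:
ZZZZZ
ZZZZZ
:::::
:ZZ:Z
t=7: ZZ:ZZ
ZZZZ:
::ZZZ
:ZZZZ
:::::
:ZZ:Z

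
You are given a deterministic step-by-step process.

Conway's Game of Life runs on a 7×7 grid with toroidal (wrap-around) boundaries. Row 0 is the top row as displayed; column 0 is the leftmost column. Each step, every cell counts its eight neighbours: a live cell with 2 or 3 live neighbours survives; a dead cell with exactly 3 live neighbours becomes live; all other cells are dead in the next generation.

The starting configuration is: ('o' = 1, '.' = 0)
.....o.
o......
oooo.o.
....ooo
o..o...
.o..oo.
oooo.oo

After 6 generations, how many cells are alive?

0) .....o.
o......
oooo.o.
....ooo
o..o...
.o..oo.
oooo.oo
1) ..o.oo.
o.o.o..
oooo.o.
.....o.
o..o...
.....o.
oooo...
2) o...ooo
o......
o.oo.o.
o..o...
....o.o
o..oo.o
.ooo.oo
3) ..ooo..
o..o...
o.ooo..
oooo.o.
....o.o
.o.....
.oo....
4) ....o..
.......
o......
o....o.
...oooo
ooo....
.o.....
5) .......
.......
......o
o....o.
..oooo.
ooooooo
ooo....
6) .o.....
.......
......o
...o.o.
.......
.......
....oo.

6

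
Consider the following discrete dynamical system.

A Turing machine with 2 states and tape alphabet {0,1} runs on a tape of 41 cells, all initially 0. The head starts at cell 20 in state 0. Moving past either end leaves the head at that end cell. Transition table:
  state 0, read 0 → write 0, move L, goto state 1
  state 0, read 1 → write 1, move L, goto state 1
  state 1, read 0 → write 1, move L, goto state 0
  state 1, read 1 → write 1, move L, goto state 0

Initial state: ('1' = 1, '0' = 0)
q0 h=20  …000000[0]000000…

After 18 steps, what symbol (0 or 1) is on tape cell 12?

0

step 0: q0 h=20  …000000[0]000000…
step 1: q1 h=19  …000000[0]000000…
step 2: q0 h=18  …000000[0]100000…
step 3: q1 h=17  …000000[0]010000…
step 4: q0 h=16  …000000[0]101000…
step 5: q1 h=15  …000000[0]010100…
step 6: q0 h=14  …000000[0]101010…
step 7: q1 h=13  …000000[0]010101…
step 8: q0 h=12  …000000[0]101010…
step 9: q1 h=11  …000000[0]010101…
step 10: q0 h=10  …000000[0]101010…
step 11: q1 h= 9  …000000[0]010101…
step 12: q0 h= 8  …000000[0]101010…
step 13: q1 h= 7  …000000[0]010101…
step 14: q0 h= 6  |000000[0]101010…
step 15: q1 h= 5  |00000[0]010101…
step 16: q0 h= 4  |0000[0]101010…
step 17: q1 h= 3  |000[0]010101…
step 18: q0 h= 2  |00[0]101010…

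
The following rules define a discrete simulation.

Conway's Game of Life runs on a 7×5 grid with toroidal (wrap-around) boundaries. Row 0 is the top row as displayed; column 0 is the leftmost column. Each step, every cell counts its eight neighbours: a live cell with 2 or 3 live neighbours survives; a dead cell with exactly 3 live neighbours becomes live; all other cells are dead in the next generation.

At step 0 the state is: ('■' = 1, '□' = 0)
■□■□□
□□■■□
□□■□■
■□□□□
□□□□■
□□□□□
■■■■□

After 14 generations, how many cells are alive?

30

gen 0: ■□■□□
□□■■□
□□■□■
■□□□□
□□□□■
□□□□□
■■■■□
gen 1: ■□□□□
□□■□■
□■■□■
■□□■■
□□□□□
■■■■■
■□■■■
gen 2: ■□■□□
□□■□■
□■■□□
■■■■■
□□□□□
□□□□□
□□□□□
gen 3: □■□■□
■□■□□
□□□□□
■□□■■
■■■■■
□□□□□
□□□□□
gen 4: □■■□□
□■■□□
■■□■□
□□□□□
□■■□□
■■■■■
□□□□□
gen 5: □■■□□
□□□■□
■■□□□
■□□□□
□□□□■
■□□■■
□□□□■
gen 6: □□■■□
■□□□□
■■□□■
■■□□■
□□□■□
■□□■□
□■■□■
gen 7: ■□■■■
■□■■□
□□□□□
□■■■□
□■■■□
■■□■□
■■□□■
gen 8: □□□□□
■□■□□
□□□□■
□■□■□
□□□□□
□□□■□
□□□□□
gen 9: □□□□□
□□□□□
■■■■■
□□□□□
□□■□□
□□□□□
□□□□□
gen 10: □□□□□
■■■■■
■■■■■
■□□□■
□□□□□
□□□□□
□□□□□
gen 11: ■■■■■
□□□□□
□□□□□
□□■□□
□□□□□
□□□□□
□□□□□
gen 12: ■■■■■
■■■■■
□□□□□
□□□□□
□□□□□
□□□□□
■■■■■
gen 13: □□□□□
□□□□□
■■■■■
□□□□□
□□□□□
■■■■■
□□□□□
gen 14: □□□□□
■■■■■
■■■■■
■■■■■
■■■■■
■■■■■
■■■■■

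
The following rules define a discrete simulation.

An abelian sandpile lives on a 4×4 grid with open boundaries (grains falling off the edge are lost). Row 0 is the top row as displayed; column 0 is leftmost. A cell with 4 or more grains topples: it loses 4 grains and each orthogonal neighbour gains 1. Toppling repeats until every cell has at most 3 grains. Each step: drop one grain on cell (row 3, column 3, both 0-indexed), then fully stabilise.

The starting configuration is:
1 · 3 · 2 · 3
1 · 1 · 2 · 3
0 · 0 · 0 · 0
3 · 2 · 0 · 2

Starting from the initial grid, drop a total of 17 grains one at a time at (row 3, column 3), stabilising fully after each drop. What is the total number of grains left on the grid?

25

k=0  1 · 3 · 2 · 3
1 · 1 · 2 · 3
0 · 0 · 0 · 0
3 · 2 · 0 · 2
k=1  1 · 3 · 2 · 3
1 · 1 · 2 · 3
0 · 0 · 0 · 0
3 · 2 · 0 · 3
k=2  1 · 3 · 2 · 3
1 · 1 · 2 · 3
0 · 0 · 0 · 1
3 · 2 · 1 · 0
k=3  1 · 3 · 2 · 3
1 · 1 · 2 · 3
0 · 0 · 0 · 1
3 · 2 · 1 · 1
k=4  1 · 3 · 2 · 3
1 · 1 · 2 · 3
0 · 0 · 0 · 1
3 · 2 · 1 · 2
k=5  1 · 3 · 2 · 3
1 · 1 · 2 · 3
0 · 0 · 0 · 1
3 · 2 · 1 · 3
k=6  1 · 3 · 2 · 3
1 · 1 · 2 · 3
0 · 0 · 0 · 2
3 · 2 · 2 · 0
k=7  1 · 3 · 2 · 3
1 · 1 · 2 · 3
0 · 0 · 0 · 2
3 · 2 · 2 · 1
k=8  1 · 3 · 2 · 3
1 · 1 · 2 · 3
0 · 0 · 0 · 2
3 · 2 · 2 · 2
k=9  1 · 3 · 2 · 3
1 · 1 · 2 · 3
0 · 0 · 0 · 2
3 · 2 · 2 · 3
k=10  1 · 3 · 2 · 3
1 · 1 · 2 · 3
0 · 0 · 0 · 3
3 · 2 · 3 · 0
k=11  1 · 3 · 2 · 3
1 · 1 · 2 · 3
0 · 0 · 0 · 3
3 · 2 · 3 · 1
k=12  1 · 3 · 2 · 3
1 · 1 · 2 · 3
0 · 0 · 0 · 3
3 · 2 · 3 · 2
k=13  1 · 3 · 2 · 3
1 · 1 · 2 · 3
0 · 0 · 0 · 3
3 · 2 · 3 · 3
k=14  1 · 3 · 3 · 0
1 · 1 · 3 · 1
0 · 0 · 2 · 1
3 · 3 · 0 · 2
k=15  1 · 3 · 3 · 0
1 · 1 · 3 · 1
0 · 0 · 2 · 1
3 · 3 · 0 · 3
k=16  1 · 3 · 3 · 0
1 · 1 · 3 · 1
0 · 0 · 2 · 2
3 · 3 · 1 · 0
k=17  1 · 3 · 3 · 0
1 · 1 · 3 · 1
0 · 0 · 2 · 2
3 · 3 · 1 · 1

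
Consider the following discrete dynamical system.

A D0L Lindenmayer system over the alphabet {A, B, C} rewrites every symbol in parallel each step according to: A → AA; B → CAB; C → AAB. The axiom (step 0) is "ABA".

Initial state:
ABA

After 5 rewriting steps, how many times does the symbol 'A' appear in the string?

145

t=0: ABA
t=1: AACABAA
t=2: AAAAAABAACABAAAA
t=3: AAAAAAAAAAAACABAAAAAABAACABAAAAAAAA
t=4: AAAAAAAAAAAAAAAAAAAAAAAAAABAACABAAAAAAAAAAAACABAAAAAABAACABAAAAAAAAAAAAAAAA
t=5: AAAAAAAAAAAAAAAAAAAAAAAAAAAAAAAAAAAAAAAAAAAAAAAAAAAACABAAA…AAAAAAAAAAACABAAAAAABAACABAAAAAAAAAAAAAAAAAAAAAAAAAAAAAAAA  (len 158)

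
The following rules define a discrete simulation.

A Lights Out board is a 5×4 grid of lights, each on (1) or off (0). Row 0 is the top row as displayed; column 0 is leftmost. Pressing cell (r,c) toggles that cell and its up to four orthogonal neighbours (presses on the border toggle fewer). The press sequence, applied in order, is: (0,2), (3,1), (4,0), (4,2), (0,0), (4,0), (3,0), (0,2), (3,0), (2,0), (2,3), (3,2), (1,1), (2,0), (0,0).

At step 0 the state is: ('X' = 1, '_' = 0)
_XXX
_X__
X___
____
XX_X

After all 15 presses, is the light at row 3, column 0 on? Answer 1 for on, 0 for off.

[0] _XXX
_X__
X___
____
XX_X
[1] ____
_XX_
X___
____
XX_X
[2] ____
_XX_
XX__
XXX_
X__X
[3] ____
_XX_
XX__
_XX_
_X_X
[4] ____
_XX_
XX__
_X__
__X_
[5] XX__
XXX_
XX__
_X__
__X_
[6] XX__
XXX_
XX__
XX__
XXX_
[7] XX__
XXX_
_X__
____
_XX_
[8] X_XX
XX__
_X__
____
_XX_
[9] X_XX
XX__
XX__
XX__
XXX_
[10] X_XX
_X__
____
_X__
XXX_
[11] X_XX
_X_X
__XX
_X_X
XXX_
[12] X_XX
_X_X
___X
__X_
XX__
[13] XXXX
X_XX
_X_X
__X_
XX__
[14] XXXX
__XX
X__X
X_X_
XX__
[15] __XX
X_XX
X__X
X_X_
XX__

1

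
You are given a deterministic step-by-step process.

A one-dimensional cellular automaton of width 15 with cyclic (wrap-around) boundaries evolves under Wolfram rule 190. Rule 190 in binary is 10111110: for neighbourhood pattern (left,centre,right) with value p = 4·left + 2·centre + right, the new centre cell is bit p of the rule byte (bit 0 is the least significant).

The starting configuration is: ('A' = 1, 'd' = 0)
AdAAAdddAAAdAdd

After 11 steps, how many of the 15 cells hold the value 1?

13

k=0  AdAAAdddAAAdAdd
k=1  AAAAdAdAAAdAAAA
k=2  AAAdAAAAAdAAAAA
k=3  AAdAAAAAdAAAAAA
k=4  AdAAAAAdAAAAAAA
k=5  dAAAAAdAAAAAAAA
k=6  AAAAAdAAAAAAAAd
k=7  AAAAdAAAAAAAAdA
k=8  AAAdAAAAAAAAdAA
k=9  AAdAAAAAAAAdAAA
k=10  AdAAAAAAAAdAAAA
k=11  dAAAAAAAAdAAAAA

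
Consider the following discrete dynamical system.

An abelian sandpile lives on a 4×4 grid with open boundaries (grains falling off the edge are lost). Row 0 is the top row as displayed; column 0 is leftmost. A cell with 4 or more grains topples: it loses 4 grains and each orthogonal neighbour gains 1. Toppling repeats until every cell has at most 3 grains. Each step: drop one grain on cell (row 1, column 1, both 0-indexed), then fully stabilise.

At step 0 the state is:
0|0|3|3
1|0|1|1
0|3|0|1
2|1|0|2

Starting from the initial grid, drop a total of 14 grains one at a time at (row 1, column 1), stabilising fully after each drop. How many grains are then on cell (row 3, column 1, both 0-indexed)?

2

step 0: 0|0|3|3
1|0|1|1
0|3|0|1
2|1|0|2
step 1: 0|0|3|3
1|1|1|1
0|3|0|1
2|1|0|2
step 2: 0|0|3|3
1|2|1|1
0|3|0|1
2|1|0|2
step 3: 0|0|3|3
1|3|1|1
0|3|0|1
2|1|0|2
step 4: 0|1|3|3
2|1|2|1
1|0|1|1
2|2|0|2
step 5: 0|1|3|3
2|2|2|1
1|0|1|1
2|2|0|2
step 6: 0|1|3|3
2|3|2|1
1|0|1|1
2|2|0|2
step 7: 0|2|3|3
3|0|3|1
1|1|1|1
2|2|0|2
step 8: 0|2|3|3
3|1|3|1
1|1|1|1
2|2|0|2
step 9: 0|2|3|3
3|2|3|1
1|1|1|1
2|2|0|2
step 10: 0|2|3|3
3|3|3|1
1|1|1|1
2|2|0|2
step 11: 2|0|2|0
0|3|1|3
2|2|2|1
2|2|0|2
step 12: 2|1|2|0
1|0|2|3
2|3|2|1
2|2|0|2
step 13: 2|1|2|0
1|1|2|3
2|3|2|1
2|2|0|2
step 14: 2|1|2|0
1|2|2|3
2|3|2|1
2|2|0|2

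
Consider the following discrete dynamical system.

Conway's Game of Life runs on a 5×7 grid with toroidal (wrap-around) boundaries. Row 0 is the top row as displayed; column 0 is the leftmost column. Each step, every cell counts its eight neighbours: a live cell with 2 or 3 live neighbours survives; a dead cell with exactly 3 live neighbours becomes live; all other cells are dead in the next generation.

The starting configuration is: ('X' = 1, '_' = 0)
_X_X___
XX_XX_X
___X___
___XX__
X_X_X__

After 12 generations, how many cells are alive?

[0] _X_X___
XX_XX_X
___X___
___XX__
X_X_X__
[1] _____XX
XX_XX__
X____X_
__X_X__
_XX_X__
[2] _____XX
XX__X__
X_X__XX
__X_XX_
_XX_X__
[3] __XXXXX
_X__X__
X_X____
X_X_X__
_XX_X_X
[4] ______X
XX__X_X
X_X____
X_X__XX
______X
[5] ______X
_X___XX
__XX___
X____X_
_______
[6] X____XX
X_X__XX
XXX_XX_
_______
______X
[7] _X_____
__XX___
X_XXXX_
XX___XX
X____XX
[8] XXX___X
_______
X____X_
__XX___
_____X_
[9] XX____X
_______
_______
____X_X
X__X__X
[10] _X____X
X______
_______
X____XX
_X_____
[11] _X_____
X______
X______
X_____X
_X___X_
[12] XX_____
XX_____
XX_____
XX____X
_X____X

11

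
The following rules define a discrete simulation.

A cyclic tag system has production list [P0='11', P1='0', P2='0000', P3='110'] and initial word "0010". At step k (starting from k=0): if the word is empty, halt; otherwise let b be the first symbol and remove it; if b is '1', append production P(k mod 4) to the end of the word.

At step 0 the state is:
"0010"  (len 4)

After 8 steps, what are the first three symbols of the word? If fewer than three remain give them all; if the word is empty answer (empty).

step 0: "0010"  (len 4)
step 1: "010"  (len 3)
step 2: "10"  (len 2)
step 3: "00000"  (len 5)
step 4: "0000"  (len 4)
step 5: "000"  (len 3)
step 6: "00"  (len 2)
step 7: "0"  (len 1)
step 8: (halted — word empty)

(empty)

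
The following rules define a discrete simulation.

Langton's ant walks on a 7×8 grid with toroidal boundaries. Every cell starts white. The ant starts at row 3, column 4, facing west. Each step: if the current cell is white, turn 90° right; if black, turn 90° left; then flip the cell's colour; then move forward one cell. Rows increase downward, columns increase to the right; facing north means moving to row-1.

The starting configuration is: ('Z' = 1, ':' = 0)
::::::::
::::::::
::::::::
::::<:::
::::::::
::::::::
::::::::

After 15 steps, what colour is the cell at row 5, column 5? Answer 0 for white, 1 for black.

gen 0: ::::::::
::::::::
::::::::
::::<:::
::::::::
::::::::
::::::::
gen 1: ::::::::
::::::::
::::^:::
::::Z:::
::::::::
::::::::
::::::::
gen 2: ::::::::
::::::::
::::Z>::
::::Z:::
::::::::
::::::::
::::::::
gen 3: ::::::::
::::::::
::::ZZ::
::::Zv::
::::::::
::::::::
::::::::
gen 4: ::::::::
::::::::
::::ZZ::
::::<Z::
::::::::
::::::::
::::::::
gen 5: ::::::::
::::::::
::::ZZ::
:::::Z::
::::v:::
::::::::
::::::::
gen 6: ::::::::
::::::::
::::ZZ::
:::::Z::
:::<Z:::
::::::::
::::::::
gen 7: ::::::::
::::::::
::::ZZ::
:::^:Z::
:::ZZ:::
::::::::
::::::::
gen 8: ::::::::
::::::::
::::ZZ::
:::Z>Z::
:::ZZ:::
::::::::
::::::::
gen 9: ::::::::
::::::::
::::ZZ::
:::ZZZ::
:::Zv:::
::::::::
::::::::
gen 10: ::::::::
::::::::
::::ZZ::
:::ZZZ::
:::Z:>::
::::::::
::::::::
gen 11: ::::::::
::::::::
::::ZZ::
:::ZZZ::
:::Z:Z::
:::::v::
::::::::
gen 12: ::::::::
::::::::
::::ZZ::
:::ZZZ::
:::Z:Z::
::::<Z::
::::::::
gen 13: ::::::::
::::::::
::::ZZ::
:::ZZZ::
:::Z^Z::
::::ZZ::
::::::::
gen 14: ::::::::
::::::::
::::ZZ::
:::ZZZ::
:::ZZ>::
::::ZZ::
::::::::
gen 15: ::::::::
::::::::
::::ZZ::
:::ZZ^::
:::ZZ:::
::::ZZ::
::::::::

1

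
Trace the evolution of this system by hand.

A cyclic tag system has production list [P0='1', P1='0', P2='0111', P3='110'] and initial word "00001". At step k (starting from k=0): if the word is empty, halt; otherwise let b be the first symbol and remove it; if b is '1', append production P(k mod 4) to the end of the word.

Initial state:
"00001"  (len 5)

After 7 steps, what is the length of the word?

0

t=0: "00001"  (len 5)
t=1: "0001"  (len 4)
t=2: "001"  (len 3)
t=3: "01"  (len 2)
t=4: "1"  (len 1)
t=5: "1"  (len 1)
t=6: "0"  (len 1)
t=7: (halted — word empty)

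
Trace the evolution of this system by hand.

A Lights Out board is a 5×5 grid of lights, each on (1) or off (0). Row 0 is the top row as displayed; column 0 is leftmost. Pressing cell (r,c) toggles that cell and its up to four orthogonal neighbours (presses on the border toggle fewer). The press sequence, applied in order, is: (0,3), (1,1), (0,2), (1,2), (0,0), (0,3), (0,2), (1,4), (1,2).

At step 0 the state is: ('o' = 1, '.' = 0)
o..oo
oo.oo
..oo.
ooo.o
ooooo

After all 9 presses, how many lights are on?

gen 0: o..oo
oo.oo
..oo.
ooo.o
ooooo
gen 1: o.o..
oo..o
..oo.
ooo.o
ooooo
gen 2: ooo..
..o.o
.ooo.
ooo.o
ooooo
gen 3: o..o.
....o
.ooo.
ooo.o
ooooo
gen 4: o.oo.
.oooo
.o.o.
ooo.o
ooooo
gen 5: .ooo.
ooooo
.o.o.
ooo.o
ooooo
gen 6: .o..o
ooo.o
.o.o.
ooo.o
ooooo
gen 7: ..ooo
oo..o
.o.o.
ooo.o
ooooo
gen 8: ..oo.
oo.o.
.o.oo
ooo.o
ooooo
gen 9: ...o.
o.o..
.oooo
ooo.o
ooooo

16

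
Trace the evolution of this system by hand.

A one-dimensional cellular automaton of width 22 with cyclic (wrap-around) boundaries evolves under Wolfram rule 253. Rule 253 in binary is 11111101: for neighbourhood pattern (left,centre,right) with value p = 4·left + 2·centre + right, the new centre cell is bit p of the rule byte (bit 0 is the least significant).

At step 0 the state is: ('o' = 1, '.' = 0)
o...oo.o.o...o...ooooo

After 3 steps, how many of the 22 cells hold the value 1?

gen 0: o...oo.o.o...o...ooooo
gen 1: ooo.oooooooo.ooo.ooooo
gen 2: oooooooooooooooooooooo
gen 3: oooooooooooooooooooooo

22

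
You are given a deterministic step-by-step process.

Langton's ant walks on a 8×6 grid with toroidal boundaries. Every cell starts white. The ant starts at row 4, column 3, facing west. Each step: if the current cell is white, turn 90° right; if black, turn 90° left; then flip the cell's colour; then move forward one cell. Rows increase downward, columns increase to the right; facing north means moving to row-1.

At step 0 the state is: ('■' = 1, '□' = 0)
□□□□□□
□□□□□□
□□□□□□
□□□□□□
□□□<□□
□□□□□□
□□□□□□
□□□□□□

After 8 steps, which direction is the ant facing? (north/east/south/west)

0) □□□□□□
□□□□□□
□□□□□□
□□□□□□
□□□<□□
□□□□□□
□□□□□□
□□□□□□
1) □□□□□□
□□□□□□
□□□□□□
□□□^□□
□□□■□□
□□□□□□
□□□□□□
□□□□□□
2) □□□□□□
□□□□□□
□□□□□□
□□□■>□
□□□■□□
□□□□□□
□□□□□□
□□□□□□
3) □□□□□□
□□□□□□
□□□□□□
□□□■■□
□□□■v□
□□□□□□
□□□□□□
□□□□□□
4) □□□□□□
□□□□□□
□□□□□□
□□□■■□
□□□<■□
□□□□□□
□□□□□□
□□□□□□
5) □□□□□□
□□□□□□
□□□□□□
□□□■■□
□□□□■□
□□□v□□
□□□□□□
□□□□□□
6) □□□□□□
□□□□□□
□□□□□□
□□□■■□
□□□□■□
□□<■□□
□□□□□□
□□□□□□
7) □□□□□□
□□□□□□
□□□□□□
□□□■■□
□□^□■□
□□■■□□
□□□□□□
□□□□□□
8) □□□□□□
□□□□□□
□□□□□□
□□□■■□
□□■>■□
□□■■□□
□□□□□□
□□□□□□

east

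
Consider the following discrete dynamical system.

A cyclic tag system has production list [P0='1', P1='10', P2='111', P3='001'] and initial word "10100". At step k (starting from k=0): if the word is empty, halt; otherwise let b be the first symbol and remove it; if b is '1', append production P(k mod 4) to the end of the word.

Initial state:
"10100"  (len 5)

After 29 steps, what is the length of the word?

16

0) "10100"  (len 5)
1) "01001"  (len 5)
2) "1001"  (len 4)
3) "001111"  (len 6)
4) "01111"  (len 5)
5) "1111"  (len 4)
6) "11110"  (len 5)
7) "1110111"  (len 7)
8) "110111001"  (len 9)
9) "101110011"  (len 9)
10) "0111001110"  (len 10)
11) "111001110"  (len 9)
12) "11001110001"  (len 11)
13) "10011100011"  (len 11)
14) "001110001110"  (len 12)
15) "01110001110"  (len 11)
16) "1110001110"  (len 10)
17) "1100011101"  (len 10)
18) "10001110110"  (len 11)
19) "0001110110111"  (len 13)
20) "001110110111"  (len 12)
21) "01110110111"  (len 11)
22) "1110110111"  (len 10)
23) "110110111111"  (len 12)
24) "10110111111001"  (len 14)
25) "01101111110011"  (len 14)
26) "1101111110011"  (len 13)
27) "101111110011111"  (len 15)
28) "01111110011111001"  (len 17)
29) "1111110011111001"  (len 16)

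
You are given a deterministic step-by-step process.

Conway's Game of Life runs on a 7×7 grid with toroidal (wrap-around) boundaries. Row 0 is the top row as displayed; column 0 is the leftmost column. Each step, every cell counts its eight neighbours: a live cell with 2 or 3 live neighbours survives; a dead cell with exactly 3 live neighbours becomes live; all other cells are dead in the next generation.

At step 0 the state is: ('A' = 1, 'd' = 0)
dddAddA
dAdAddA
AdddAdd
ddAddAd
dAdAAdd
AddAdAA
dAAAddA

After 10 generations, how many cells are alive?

step 0: dddAddA
dAdAddA
AdddAdd
ddAddAd
dAdAAdd
AddAdAA
dAAAddA
step 1: dAdAAAA
ddAAAAA
AAAAAAA
dAAddAd
AAdAddd
dddddAA
dAdAddd
step 2: dAddddA
ddddddd
ddddddd
dddddAd
AAddAAd
dAddAdA
dddAddd
step 3: ddddddd
ddddddd
ddddddd
ddddAAA
AAddAdd
dAAAAdA
ddAddAd
step 4: ddddddd
ddddddd
dddddAd
AdddAAA
dAddddd
ddddAdA
dAAdAAd
step 5: ddddddd
ddddddd
ddddAAd
AdddAAA
ddddAdd
AAAAAdd
dddAAAd
step 6: ddddAdd
ddddddd
ddddAdd
dddAddA
ddAdddd
dAAdddd
dAdddAd
step 7: ddddddd
ddddddd
ddddddd
dddAddd
dAAAddd
dAAdddd
dAAdddd
step 8: ddddddd
ddddddd
ddddddd
dddAddd
dAdAddd
Adddddd
dAAdddd
step 9: ddddddd
ddddddd
ddddddd
ddAdddd
ddAdddd
Adddddd
dAddddd
step 10: ddddddd
ddddddd
ddddddd
ddddddd
dAddddd
dAddddd
ddddddd

2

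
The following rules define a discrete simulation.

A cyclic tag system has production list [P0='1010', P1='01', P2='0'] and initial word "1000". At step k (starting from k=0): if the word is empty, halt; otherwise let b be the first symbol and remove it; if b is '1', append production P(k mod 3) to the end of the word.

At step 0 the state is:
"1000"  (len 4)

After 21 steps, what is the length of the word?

gen 0: "1000"  (len 4)
gen 1: "0001010"  (len 7)
gen 2: "001010"  (len 6)
gen 3: "01010"  (len 5)
gen 4: "1010"  (len 4)
gen 5: "01001"  (len 5)
gen 6: "1001"  (len 4)
gen 7: "0011010"  (len 7)
gen 8: "011010"  (len 6)
gen 9: "11010"  (len 5)
gen 10: "10101010"  (len 8)
gen 11: "010101001"  (len 9)
gen 12: "10101001"  (len 8)
gen 13: "01010011010"  (len 11)
gen 14: "1010011010"  (len 10)
gen 15: "0100110100"  (len 10)
gen 16: "100110100"  (len 9)
gen 17: "0011010001"  (len 10)
gen 18: "011010001"  (len 9)
gen 19: "11010001"  (len 8)
gen 20: "101000101"  (len 9)
gen 21: "010001010"  (len 9)

9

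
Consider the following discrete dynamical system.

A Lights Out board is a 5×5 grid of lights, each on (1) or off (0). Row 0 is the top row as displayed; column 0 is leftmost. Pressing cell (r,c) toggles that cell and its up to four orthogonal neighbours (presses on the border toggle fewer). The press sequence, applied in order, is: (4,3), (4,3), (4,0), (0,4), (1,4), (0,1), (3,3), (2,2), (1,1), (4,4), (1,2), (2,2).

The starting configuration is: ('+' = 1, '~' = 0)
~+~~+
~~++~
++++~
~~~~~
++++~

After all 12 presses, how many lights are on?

16

step 0: ~+~~+
~~++~
++++~
~~~~~
++++~
step 1: ~+~~+
~~++~
++++~
~~~+~
++~~+
step 2: ~+~~+
~~++~
++++~
~~~~~
++++~
step 3: ~+~~+
~~++~
++++~
+~~~~
~~++~
step 4: ~+~+~
~~+++
++++~
+~~~~
~~++~
step 5: ~+~++
~~+~~
+++++
+~~~~
~~++~
step 6: +~+++
~++~~
+++++
+~~~~
~~++~
step 7: +~+++
~++~~
+++~+
+~+++
~~+~~
step 8: +~+++
~+~~~
+~~++
+~~++
~~+~~
step 9: +++++
+~+~~
++~++
+~~++
~~+~~
step 10: +++++
+~+~~
++~++
+~~+~
~~+++
step 11: ++~++
++~+~
+++++
+~~+~
~~+++
step 12: ++~++
++++~
+~~~+
+~++~
~~+++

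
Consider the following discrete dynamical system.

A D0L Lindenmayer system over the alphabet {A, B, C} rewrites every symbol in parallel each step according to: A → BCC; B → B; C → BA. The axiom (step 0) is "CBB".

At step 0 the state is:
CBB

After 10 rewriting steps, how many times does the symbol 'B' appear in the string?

64

0) CBB
1) BABB
2) BBCCBB
3) BBBABABB
4) BBBBCCBBCCBB
5) BBBBBABABBBABABB
6) BBBBBBCCBBCCBBBBCCBBCCBB
7) BBBBBBBABABBBABABBBBBABABBBABABB
8) BBBBBBBBCCBBCCBBBBCCBBCCBBBBBBCCBBCCBBBBCCBBCCBB
9) BBBBBBBBBABABBBABABBBBBABABBBABABBBBBBBABABBBABABBBBBABABBBABABB
10) BBBBBBBBBBCCBBCCBBBBCCBBCCBBBBBBCCBBCCBBBBCCBBCCBBBBBBBBCCBBCCBBBBCCBBCCBBBBBBCCBBCCBBBBCCBBCCBB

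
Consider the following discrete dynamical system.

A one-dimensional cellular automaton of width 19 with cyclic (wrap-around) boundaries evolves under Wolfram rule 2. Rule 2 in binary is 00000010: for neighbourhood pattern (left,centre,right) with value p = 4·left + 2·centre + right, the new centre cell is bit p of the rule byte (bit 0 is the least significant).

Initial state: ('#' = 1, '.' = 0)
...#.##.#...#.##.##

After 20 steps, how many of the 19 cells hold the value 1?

k=0  ...#.##.#...#.##.##
k=1  ..#........#.......
k=2  .#........#........
k=3  #........#.........
k=4  ........#.........#
k=5  .......#.........#.
k=6  ......#.........#..
k=7  .....#.........#...
k=8  ....#.........#....
k=9  ...#.........#.....
k=10  ..#.........#......
k=11  .#.........#.......
k=12  #.........#........
k=13  .........#........#
k=14  ........#........#.
k=15  .......#........#..
k=16  ......#........#...
k=17  .....#........#....
k=18  ....#........#.....
k=19  ...#........#......
k=20  ..#........#.......

2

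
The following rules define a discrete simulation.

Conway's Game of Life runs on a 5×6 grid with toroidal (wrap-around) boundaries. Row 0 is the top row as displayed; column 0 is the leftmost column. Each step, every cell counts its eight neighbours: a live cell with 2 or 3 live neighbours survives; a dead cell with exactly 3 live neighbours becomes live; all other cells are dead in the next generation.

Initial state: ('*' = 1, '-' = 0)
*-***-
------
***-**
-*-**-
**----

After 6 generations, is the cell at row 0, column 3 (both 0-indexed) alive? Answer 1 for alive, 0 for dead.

1

0) *-***-
------
***-**
-*-**-
**----
1) *-**-*
------
***-**
---**-
*-----
2) **---*
------
***-**
--***-
***---
3) --*--*
--*-*-
***-**
----*-
----*-
4) ----**
--*-*-
***-*-
**--*-
---***
5) ------
*-*-*-
*-*-*-
------
---*--
6) ---*--
------
------
---*--
------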